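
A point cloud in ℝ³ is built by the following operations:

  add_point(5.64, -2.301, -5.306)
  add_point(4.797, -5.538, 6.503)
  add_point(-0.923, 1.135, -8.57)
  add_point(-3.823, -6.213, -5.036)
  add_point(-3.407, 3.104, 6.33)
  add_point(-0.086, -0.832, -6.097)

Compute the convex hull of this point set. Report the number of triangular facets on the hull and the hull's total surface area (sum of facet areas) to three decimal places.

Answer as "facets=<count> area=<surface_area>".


5 of the 6 inputs are extreme points: [0, 1, 2, 3, 4].

Triangle areas on the boundary:
  f1: (p1, p0, p3) → 61.7216
  f2: (p1, p4, p3) → 79.1423
  f3: (p1, p4, p0) → 72.2156
  f4: (p2, p0, p3) → 33.8852
  f5: (p2, p4, p3) → 61.8847
  f6: (p2, p4, p0) → 60.3195
Σ area = 369.169

Euler: V−E+F = 5−9+6 = 2.

facets=6 area=369.169


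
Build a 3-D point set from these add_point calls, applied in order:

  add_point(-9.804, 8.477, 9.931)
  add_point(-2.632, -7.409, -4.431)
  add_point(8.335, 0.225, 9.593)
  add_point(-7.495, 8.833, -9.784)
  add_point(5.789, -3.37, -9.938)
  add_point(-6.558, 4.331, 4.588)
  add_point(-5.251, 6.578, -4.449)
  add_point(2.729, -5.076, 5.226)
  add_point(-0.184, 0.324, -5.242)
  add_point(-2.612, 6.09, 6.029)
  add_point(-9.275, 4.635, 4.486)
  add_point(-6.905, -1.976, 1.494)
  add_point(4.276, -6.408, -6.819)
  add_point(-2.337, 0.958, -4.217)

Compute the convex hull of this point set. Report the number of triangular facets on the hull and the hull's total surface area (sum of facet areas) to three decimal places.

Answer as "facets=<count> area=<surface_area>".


10 of the 14 inputs are extreme points: [0, 1, 2, 3, 4, 7, 9, 10, 11, 12].

Area of each hull facet:
  f1: (p4, p3, p2) → 180.4661
  f2: (p4, p3, p1) → 92.5061
  f3: (p7, p2, p0) → 83.7158
  f4: (p9, p2, p0) → 38.4529
  f5: (p9, p3, p0) → 70.7869
  f6: (p9, p3, p2) → 88.2164
  f7: (p10, p3, p0) → 39.1196
  f8: (p11, p7, p0) → 72.7001
  f9: (p11, p7, p1) → 45.7025
  f10: (p11, p10, p0) → 13.7838
  f11: (p11, p3, p1) → 71.1041
  f12: (p11, p10, p3) → 56.3716
  f13: (p12, p4, p1) → 13.3962
  f14: (p12, p7, p1) → 40.8351
  f15: (p12, p4, p2) → 39.9621
  f16: (p12, p7, p2) → 47.7779
Σ area = 994.897

Euler characteristic 10−24+16 = 2 ✓

facets=16 area=994.897


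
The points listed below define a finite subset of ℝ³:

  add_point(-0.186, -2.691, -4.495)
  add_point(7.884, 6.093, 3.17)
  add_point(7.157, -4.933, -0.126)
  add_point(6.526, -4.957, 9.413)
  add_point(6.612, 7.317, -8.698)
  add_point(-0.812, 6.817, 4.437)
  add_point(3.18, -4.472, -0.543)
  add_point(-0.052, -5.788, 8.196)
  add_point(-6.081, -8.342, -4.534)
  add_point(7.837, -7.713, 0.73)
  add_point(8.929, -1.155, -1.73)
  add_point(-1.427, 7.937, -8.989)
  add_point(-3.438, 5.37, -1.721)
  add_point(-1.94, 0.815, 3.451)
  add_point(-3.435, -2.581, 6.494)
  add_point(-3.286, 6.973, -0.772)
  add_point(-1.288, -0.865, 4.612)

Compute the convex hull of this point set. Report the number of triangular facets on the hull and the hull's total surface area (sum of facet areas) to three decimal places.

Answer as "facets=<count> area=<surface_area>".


facets=18 area=900.216

Extreme-point indices: [1, 3, 4, 5, 7, 8, 9, 10, 11, 14, 15] — 11 of 17 on the boundary.

Triangle areas on the boundary:
  f1: (p1, p3, p10) → 50.8350
  f2: (p4, p11, p8) → 69.4173
  f3: (p4, p1, p10) → 47.1100
  f4: (p9, p3, p10) → 32.5364
  f5: (p9, p4, p8) → 129.3090
  f6: (p9, p4, p10) → 18.6582
  f7: (p5, p1, p3) → 55.9683
  f8: (p5, p4, p11) → 54.1963
  f9: (p5, p4, p1) → 52.8767
  f10: (p15, p11, p8) → 67.6840
  f11: (p15, p5, p11) → 15.1813
  f12: (p14, p15, p8) → 75.3424
  f13: (p14, p15, p5) → 28.6209
  f14: (p7, p5, p3) → 44.4060
  f15: (p7, p14, p5) → 21.4202
  f16: (p7, p14, p8) → 31.2219
  f17: (p7, p9, p8) → 74.4825
  f18: (p7, p9, p3) → 30.9491
Σ area = 900.216

Euler characteristic 11−27+18 = 2 ✓


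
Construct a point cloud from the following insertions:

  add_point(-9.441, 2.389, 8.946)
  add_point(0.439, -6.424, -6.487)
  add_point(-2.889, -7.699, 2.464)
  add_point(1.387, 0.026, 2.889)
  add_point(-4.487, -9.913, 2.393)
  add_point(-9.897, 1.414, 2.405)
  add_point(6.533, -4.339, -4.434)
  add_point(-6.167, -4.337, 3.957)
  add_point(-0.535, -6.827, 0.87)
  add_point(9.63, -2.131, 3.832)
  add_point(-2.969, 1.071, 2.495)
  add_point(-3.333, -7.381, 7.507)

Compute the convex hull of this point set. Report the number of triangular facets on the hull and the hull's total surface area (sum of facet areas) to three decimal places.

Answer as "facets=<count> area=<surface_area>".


facets=14 area=569.044

Extreme-point indices: [0, 1, 3, 4, 5, 6, 9, 10, 11] — 9 of 12 on the boundary.

Triangle areas on the boundary:
  f1: (p1, p4, p5) → 67.0890
  f2: (p0, p4, p5) → 41.3799
  f3: (p6, p1, p5) → 51.2272
  f4: (p6, p4, p9) → 64.0034
  f5: (p6, p1, p4) → 35.0191
  f6: (p11, p4, p9) → 41.8282
  f7: (p11, p0, p9) → 82.3009
  f8: (p11, p0, p4) → 31.3959
  f9: (p10, p6, p5) → 29.8602
  f10: (p10, p0, p5) → 22.9294
  f11: (p3, p6, p9) → 36.2929
  f12: (p3, p10, p6) → 18.8733
  f13: (p3, p0, p9) → 31.0869
  f14: (p3, p10, p0) → 15.7577
Σ area = 569.044

Euler: V−E+F = 9−21+14 = 2.


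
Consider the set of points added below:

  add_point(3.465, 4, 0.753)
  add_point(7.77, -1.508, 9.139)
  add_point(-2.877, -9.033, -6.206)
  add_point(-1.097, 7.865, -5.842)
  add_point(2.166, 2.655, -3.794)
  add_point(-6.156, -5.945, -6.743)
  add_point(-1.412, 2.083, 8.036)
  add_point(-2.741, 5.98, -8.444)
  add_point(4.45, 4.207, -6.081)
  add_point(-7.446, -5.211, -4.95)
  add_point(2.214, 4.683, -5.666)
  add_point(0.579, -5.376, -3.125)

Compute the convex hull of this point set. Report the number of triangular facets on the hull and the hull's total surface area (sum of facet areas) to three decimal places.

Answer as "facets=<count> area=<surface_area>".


Hull vertices (10/12): indices [0, 1, 2, 3, 5, 6, 7, 8, 9, 11].

Area of each hull facet:
  f1: (p6, p2, p9) → 48.2046
  f2: (p6, p2, p1) → 89.7498
  f3: (p7, p6, p9) → 96.2201
  f4: (p7, p6, p3) → 24.1654
  f5: (p5, p2, p9) → 4.4959
  f6: (p5, p7, p9) → 14.5568
  f7: (p5, p7, p2) → 25.1055
  f8: (p8, p7, p2) → 56.9415
  f9: (p8, p7, p3) → 11.9718
  f10: (p11, p2, p1) → 20.3771
  f11: (p11, p8, p1) → 77.8843
  f12: (p11, p8, p2) → 24.8838
  f13: (p0, p8, p1) → 26.2152
  f14: (p0, p8, p3) → 22.7444
  f15: (p0, p6, p1) → 41.9263
  f16: (p0, p6, p3) → 36.3236
Σ area = 621.766

Euler: V−E+F = 10−24+16 = 2.

facets=16 area=621.766


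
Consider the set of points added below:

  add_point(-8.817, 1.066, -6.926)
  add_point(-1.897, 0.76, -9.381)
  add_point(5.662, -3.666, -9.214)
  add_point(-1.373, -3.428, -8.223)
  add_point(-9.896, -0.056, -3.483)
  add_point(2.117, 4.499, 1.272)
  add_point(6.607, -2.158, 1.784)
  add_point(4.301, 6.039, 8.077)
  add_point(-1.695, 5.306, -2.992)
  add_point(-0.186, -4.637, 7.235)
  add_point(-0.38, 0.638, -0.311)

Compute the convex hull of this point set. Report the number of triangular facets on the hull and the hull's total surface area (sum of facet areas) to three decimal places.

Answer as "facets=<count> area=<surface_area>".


facets=16 area=612.919

Extreme-point indices: [0, 1, 2, 3, 4, 5, 6, 7, 8, 9] — 10 of 11 on the boundary.

Triangle areas on the boundary:
  f1: (p9, p7, p4) → 88.0545
  f2: (p9, p7, p6) → 45.5919
  f3: (p8, p7, p4) → 54.4930
  f4: (p2, p7, p6) → 43.6244
  f5: (p2, p9, p6) → 43.8727
  f6: (p2, p8, p1) → 33.2239
  f7: (p0, p8, p4) → 17.3249
  f8: (p0, p8, p1) → 27.7356
  f9: (p5, p8, p7) → 10.9562
  f10: (p5, p2, p7) → 32.8152
  f11: (p5, p2, p8) → 37.7709
  f12: (p3, p9, p4) → 74.5969
  f13: (p3, p2, p9) → 55.1692
  f14: (p3, p0, p4) → 16.1859
  f15: (p3, p2, p1) → 15.4547
  f16: (p3, p0, p1) → 16.0486
Σ area = 612.919

Euler: V−E+F = 10−24+16 = 2.


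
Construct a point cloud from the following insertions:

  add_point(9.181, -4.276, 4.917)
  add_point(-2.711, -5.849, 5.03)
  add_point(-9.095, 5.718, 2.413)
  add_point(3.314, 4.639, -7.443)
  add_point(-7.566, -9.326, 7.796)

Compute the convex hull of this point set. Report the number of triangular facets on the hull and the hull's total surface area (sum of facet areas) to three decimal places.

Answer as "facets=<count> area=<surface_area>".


Points on the hull: [0, 2, 3, 4] (4 of 5).

Facet areas (half cross-product norm):
  f1: (p4, p0, p2) → 138.4061
  f2: (p3, p0, p2) → 128.1846
  f3: (p3, p4, p2) → 127.1614
  f4: (p3, p4, p0) → 144.4731
Σ area = 538.225

Euler characteristic 4−6+4 = 2 ✓

facets=4 area=538.225


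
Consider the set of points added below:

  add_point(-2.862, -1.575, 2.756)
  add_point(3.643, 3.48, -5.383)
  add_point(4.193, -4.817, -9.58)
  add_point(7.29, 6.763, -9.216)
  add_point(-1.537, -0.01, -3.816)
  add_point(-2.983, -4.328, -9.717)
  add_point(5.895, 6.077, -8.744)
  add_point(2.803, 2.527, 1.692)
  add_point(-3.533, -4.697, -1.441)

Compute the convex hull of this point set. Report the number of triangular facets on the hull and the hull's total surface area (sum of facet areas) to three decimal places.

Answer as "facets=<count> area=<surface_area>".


facets=12 area=363.571

Points on the hull: [0, 2, 3, 4, 5, 6, 7, 8] (8 of 9).

Triangle areas on the boundary:
  f1: (p5, p2, p8) → 29.8347
  f2: (p5, p2, p3) → 42.3296
  f3: (p7, p2, p3) → 69.1197
  f4: (p6, p7, p3) → 7.2399
  f5: (p6, p5, p3) → 5.7635
  f6: (p6, p4, p5) → 40.0414
  f7: (p0, p6, p7) → 34.2622
  f8: (p0, p6, p4) → 26.6734
  f9: (p0, p2, p8) → 25.6976
  f10: (p0, p7, p2) → 47.5665
  f11: (p0, p5, p8) → 14.2651
  f12: (p0, p4, p5) → 20.7771
Σ area = 363.571

Check V−E+F: 8 − 18 + 12 = 2.


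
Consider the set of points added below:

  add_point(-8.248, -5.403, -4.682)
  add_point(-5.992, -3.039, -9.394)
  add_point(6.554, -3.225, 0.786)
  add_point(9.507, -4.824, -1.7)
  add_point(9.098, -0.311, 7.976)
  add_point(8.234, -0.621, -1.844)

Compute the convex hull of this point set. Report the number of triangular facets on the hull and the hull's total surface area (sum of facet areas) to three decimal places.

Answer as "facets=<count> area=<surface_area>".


Points on the hull: [0, 1, 3, 4, 5] (5 of 6).

Facet areas (half cross-product norm):
  f1: (p4, p3, p0) → 95.4662
  f2: (p1, p3, p0) → 49.7984
  f3: (p1, p4, p0) → 63.1317
  f4: (p5, p4, p3) → 21.6597
  f5: (p5, p1, p3) → 35.4930
  f6: (p5, p1, p4) → 67.4526
Σ area = 333.002

Check V−E+F: 5 − 9 + 6 = 2.

facets=6 area=333.002


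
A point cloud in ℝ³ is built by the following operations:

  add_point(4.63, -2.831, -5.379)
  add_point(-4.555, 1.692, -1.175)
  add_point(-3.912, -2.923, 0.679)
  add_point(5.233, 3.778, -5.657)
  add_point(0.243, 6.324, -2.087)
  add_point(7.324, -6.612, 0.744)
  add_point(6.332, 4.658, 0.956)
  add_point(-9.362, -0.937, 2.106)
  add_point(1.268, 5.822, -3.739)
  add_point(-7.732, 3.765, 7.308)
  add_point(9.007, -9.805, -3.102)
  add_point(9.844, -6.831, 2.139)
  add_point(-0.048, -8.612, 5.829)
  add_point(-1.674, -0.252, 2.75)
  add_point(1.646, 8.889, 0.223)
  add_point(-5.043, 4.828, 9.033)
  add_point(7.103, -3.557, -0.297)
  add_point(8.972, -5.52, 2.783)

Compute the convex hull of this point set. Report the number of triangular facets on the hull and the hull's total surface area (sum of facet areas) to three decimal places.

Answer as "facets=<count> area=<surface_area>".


Hull vertices (14/18): indices [0, 1, 3, 4, 6, 7, 8, 9, 10, 11, 12, 14, 15, 17].

Facet areas (half cross-product norm):
  f1: (p6, p15, p14) → 37.2485
  f2: (p9, p12, p7) → 45.4556
  f3: (p9, p12, p15) → 24.5265
  f4: (p9, p15, p14) → 19.5164
  f5: (p17, p6, p11) → 5.4831
  f6: (p17, p6, p15) → 73.9632
  f7: (p17, p12, p11) → 8.0098
  f8: (p17, p12, p15) → 73.2327
  f9: (p10, p12, p11) → 32.4422
  f10: (p10, p0, p7) → 61.9322
  f11: (p10, p12, p7) → 74.8339
  f12: (p4, p8, p14) → 3.2611
  f13: (p4, p9, p7) → 43.7084
  f14: (p4, p9, p14) → 23.3655
  f15: (p1, p0, p7) → 26.8086
  f16: (p1, p4, p7) → 9.8236
  f17: (p1, p4, p8) → 6.4394
  f18: (p3, p10, p0) → 17.8631
  f19: (p3, p1, p0) → 34.8816
  f20: (p3, p1, p8) → 15.6035
  f21: (p3, p6, p14) → 21.2565
  f22: (p3, p8, p14) → 10.5151
  f23: (p3, p6, p11) → 40.8028
  f24: (p3, p10, p11) → 41.9197
Σ area = 752.893

Euler characteristic 14−36+24 = 2 ✓

facets=24 area=752.893


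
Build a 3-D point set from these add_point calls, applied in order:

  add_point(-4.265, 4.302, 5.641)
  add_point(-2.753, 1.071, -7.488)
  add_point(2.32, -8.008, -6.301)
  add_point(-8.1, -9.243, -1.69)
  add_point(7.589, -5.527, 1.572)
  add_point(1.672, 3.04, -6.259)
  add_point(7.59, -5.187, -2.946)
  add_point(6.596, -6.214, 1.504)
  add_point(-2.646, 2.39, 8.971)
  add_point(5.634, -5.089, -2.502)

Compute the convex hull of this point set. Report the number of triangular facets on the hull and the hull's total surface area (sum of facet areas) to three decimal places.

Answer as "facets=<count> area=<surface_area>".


Hull vertices (9/10): indices [0, 1, 2, 3, 4, 5, 6, 7, 8].

Per-facet area ½‖(b−a)×(c−a)‖:
  f1: (p1, p0, p3) → 84.5807
  f2: (p8, p0, p3) → 32.9865
  f3: (p2, p1, p3) → 57.1952
  f4: (p5, p1, p0) → 33.0592
  f5: (p5, p8, p0) → 24.1716
  f6: (p5, p2, p6) → 35.2739
  f7: (p5, p2, p1) → 25.9781
  f8: (p7, p8, p3) → 104.0031
  f9: (p7, p2, p3) → 51.7464
  f10: (p7, p2, p6) → 15.6547
  f11: (p4, p5, p6) → 22.4625
  f12: (p4, p5, p8) → 90.4819
  f13: (p4, p7, p6) → 2.7395
  f14: (p4, p7, p8) → 8.7628
Σ area = 589.096

Euler characteristic 9−21+14 = 2 ✓

facets=14 area=589.096


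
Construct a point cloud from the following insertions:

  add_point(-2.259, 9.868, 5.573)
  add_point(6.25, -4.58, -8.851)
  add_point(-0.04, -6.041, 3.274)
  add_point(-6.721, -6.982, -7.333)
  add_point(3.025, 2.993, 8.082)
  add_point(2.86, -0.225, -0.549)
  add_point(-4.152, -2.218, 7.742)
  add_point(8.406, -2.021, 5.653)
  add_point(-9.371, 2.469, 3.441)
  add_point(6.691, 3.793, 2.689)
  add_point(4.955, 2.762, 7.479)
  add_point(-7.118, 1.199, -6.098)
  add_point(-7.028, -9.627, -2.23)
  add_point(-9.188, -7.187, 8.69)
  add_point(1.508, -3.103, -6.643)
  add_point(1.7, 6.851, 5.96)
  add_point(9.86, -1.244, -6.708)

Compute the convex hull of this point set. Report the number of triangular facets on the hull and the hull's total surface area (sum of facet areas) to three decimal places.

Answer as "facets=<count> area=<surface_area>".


facets=24 area=1015.957

14 of the 17 inputs are extreme points: [0, 1, 2, 3, 4, 7, 8, 9, 10, 11, 12, 13, 15, 16].

Facet areas (half cross-product norm):
  f1: (p7, p4, p13) → 61.0891
  f2: (p7, p4, p10) → 4.4519
  f3: (p3, p11, p8) → 39.2749
  f4: (p3, p13, p8) → 78.1462
  f5: (p3, p13, p12) → 21.2670
  f6: (p0, p11, p16) → 128.7285
  f7: (p0, p4, p10) → 7.6149
  f8: (p0, p11, p8) → 51.3429
  f9: (p0, p13, p8) → 49.4966
  f10: (p0, p4, p13) → 71.7270
  f11: (p2, p13, p12) → 47.5807
  f12: (p2, p7, p13) → 38.3781
  f13: (p1, p11, p16) → 38.0258
  f14: (p1, p3, p11) → 54.6311
  f15: (p1, p3, p12) → 37.1306
  f16: (p1, p7, p16) → 32.1082
  f17: (p1, p2, p12) → 65.2902
  f18: (p1, p2, p7) → 64.5571
  f19: (p9, p0, p16) → 44.9947
  f20: (p9, p7, p16) → 37.3684
  f21: (p9, p7, p10) → 15.2798
  f22: (p15, p0, p10) → 4.2472
  f23: (p15, p9, p10) → 13.8411
  f24: (p15, p9, p0) → 9.3850
Σ area = 1015.957

Check V−E+F: 14 − 36 + 24 = 2.


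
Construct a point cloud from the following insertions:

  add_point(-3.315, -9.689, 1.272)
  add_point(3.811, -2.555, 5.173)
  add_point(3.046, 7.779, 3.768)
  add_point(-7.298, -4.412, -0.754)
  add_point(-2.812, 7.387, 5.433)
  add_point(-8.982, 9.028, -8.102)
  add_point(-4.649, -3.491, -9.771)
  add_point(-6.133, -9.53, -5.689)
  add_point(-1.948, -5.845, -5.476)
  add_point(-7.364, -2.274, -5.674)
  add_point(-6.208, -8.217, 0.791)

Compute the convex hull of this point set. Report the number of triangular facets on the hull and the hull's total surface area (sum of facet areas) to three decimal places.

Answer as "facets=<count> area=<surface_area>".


facets=18 area=704.050

11 of the 11 inputs are extreme points: [0, 1, 2, 3, 4, 5, 6, 7, 8, 9, 10].

Area of each hull facet:
  f1: (p7, p6, p5) → 38.6545
  f2: (p2, p4, p5) → 45.2011
  f3: (p2, p4, p1) → 31.8936
  f4: (p2, p6, p5) → 110.5584
  f5: (p3, p4, p5) → 94.5832
  f6: (p10, p0, p1) → 16.6948
  f7: (p10, p4, p1) → 73.4351
  f8: (p10, p3, p4) → 25.6937
  f9: (p10, p7, p0) → 10.8377
  f10: (p10, p3, p7) → 13.8288
  f11: (p8, p7, p6) → 15.5047
  f12: (p8, p2, p1) → 65.1859
  f13: (p8, p2, p6) → 46.9416
  f14: (p8, p0, p1) → 42.2814
  f15: (p8, p7, p0) → 19.9742
  f16: (p9, p7, p5) → 9.0854
  f17: (p9, p3, p5) → 25.5434
  f18: (p9, p3, p7) → 18.1527
Σ area = 704.050

Euler characteristic 11−27+18 = 2 ✓


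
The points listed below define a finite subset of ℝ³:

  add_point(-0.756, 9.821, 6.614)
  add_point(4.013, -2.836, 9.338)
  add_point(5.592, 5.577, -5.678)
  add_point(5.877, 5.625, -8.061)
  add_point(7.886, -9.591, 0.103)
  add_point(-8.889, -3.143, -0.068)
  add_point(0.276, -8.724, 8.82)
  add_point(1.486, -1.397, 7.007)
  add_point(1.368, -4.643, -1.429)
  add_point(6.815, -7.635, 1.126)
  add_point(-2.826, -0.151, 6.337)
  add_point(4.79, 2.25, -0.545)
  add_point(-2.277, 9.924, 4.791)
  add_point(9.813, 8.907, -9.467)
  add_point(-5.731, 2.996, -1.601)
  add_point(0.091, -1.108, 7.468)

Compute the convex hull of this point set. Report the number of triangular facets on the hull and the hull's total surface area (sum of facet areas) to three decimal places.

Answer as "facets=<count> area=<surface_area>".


facets=18 area=919.468

Points on the hull: [0, 1, 3, 4, 5, 6, 8, 10, 12, 13, 14] (11 of 16).

Facet areas (half cross-product norm):
  f1: (p6, p4, p5) → 80.8281
  f2: (p3, p4, p13) → 37.6541
  f3: (p14, p12, p5) → 27.9994
  f4: (p14, p12, p13) → 89.6392
  f5: (p14, p3, p5) → 36.1938
  f6: (p14, p3, p13) → 17.0250
  f7: (p10, p6, p5) → 43.7666
  f8: (p8, p4, p5) → 24.3152
  f9: (p8, p3, p5) → 65.1246
  f10: (p8, p3, p4) → 51.8862
  f11: (p1, p6, p4) → 39.4668
  f12: (p1, p4, p13) → 125.4858
  f13: (p0, p12, p5) → 16.0922
  f14: (p0, p10, p5) → 41.9918
  f15: (p0, p12, p13) → 21.9268
  f16: (p0, p1, p13) → 132.5904
  f17: (p0, p10, p6) → 27.9478
  f18: (p0, p1, p6) → 39.5347
Σ area = 919.468

Euler: V−E+F = 11−27+18 = 2.


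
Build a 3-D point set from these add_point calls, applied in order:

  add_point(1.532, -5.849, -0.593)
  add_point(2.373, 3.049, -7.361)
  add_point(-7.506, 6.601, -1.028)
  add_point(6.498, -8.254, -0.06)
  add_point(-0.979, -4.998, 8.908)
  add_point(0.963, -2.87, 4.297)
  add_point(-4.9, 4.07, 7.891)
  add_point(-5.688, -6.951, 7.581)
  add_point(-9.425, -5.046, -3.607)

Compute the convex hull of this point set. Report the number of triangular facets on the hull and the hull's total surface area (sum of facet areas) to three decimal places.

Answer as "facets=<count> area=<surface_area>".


facets=12 area=661.173

Hull vertices (8/9): indices [1, 2, 3, 4, 5, 6, 7, 8].

Facet areas (half cross-product norm):
  f1: (p1, p3, p8) → 97.9908
  f2: (p1, p2, p8) → 71.4899
  f3: (p7, p3, p8) → 84.2237
  f4: (p7, p4, p3) → 30.7817
  f5: (p5, p4, p3) → 22.0684
  f6: (p6, p7, p4) → 26.1378
  f7: (p6, p5, p4) → 25.7284
  f8: (p6, p2, p8) → 58.1753
  f9: (p6, p7, p8) → 65.6323
  f10: (p6, p1, p2) → 58.0266
  f11: (p6, p1, p3) → 113.8945
  f12: (p6, p5, p3) → 7.0243
Σ area = 661.173

Euler: V−E+F = 8−18+12 = 2.


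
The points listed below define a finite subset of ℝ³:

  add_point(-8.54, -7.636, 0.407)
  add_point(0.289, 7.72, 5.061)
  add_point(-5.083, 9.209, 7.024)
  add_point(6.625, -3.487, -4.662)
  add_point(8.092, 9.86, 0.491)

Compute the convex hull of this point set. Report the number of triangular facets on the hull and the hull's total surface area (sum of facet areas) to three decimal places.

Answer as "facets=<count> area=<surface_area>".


5 of the 5 inputs are extreme points: [0, 1, 2, 3, 4].

Area of each hull facet:
  f1: (p2, p4, p0) → 135.4490
  f2: (p3, p4, p0) → 115.9670
  f3: (p1, p2, p0) → 53.5671
  f4: (p1, p3, p0) → 123.7441
  f5: (p1, p2, p4) → 13.6075
  f6: (p1, p3, p4) → 66.3149
Σ area = 508.650

Euler characteristic 5−9+6 = 2 ✓

facets=6 area=508.650


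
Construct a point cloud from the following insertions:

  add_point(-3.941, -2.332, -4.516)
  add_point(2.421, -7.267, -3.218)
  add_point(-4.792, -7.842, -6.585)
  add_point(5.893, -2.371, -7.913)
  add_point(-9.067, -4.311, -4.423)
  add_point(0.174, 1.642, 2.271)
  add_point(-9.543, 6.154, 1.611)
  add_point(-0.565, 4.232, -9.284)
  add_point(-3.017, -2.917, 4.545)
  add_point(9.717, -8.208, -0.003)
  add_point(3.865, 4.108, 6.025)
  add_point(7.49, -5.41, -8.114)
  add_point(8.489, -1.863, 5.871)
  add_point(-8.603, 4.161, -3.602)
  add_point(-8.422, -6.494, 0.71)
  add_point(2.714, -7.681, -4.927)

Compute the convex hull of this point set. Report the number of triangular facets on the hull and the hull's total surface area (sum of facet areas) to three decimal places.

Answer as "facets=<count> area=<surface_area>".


facets=22 area=888.323

Extreme-point indices: [2, 3, 4, 6, 7, 8, 9, 10, 11, 12, 13, 14, 15] — 13 of 16 on the boundary.

Per-facet area ½‖(b−a)×(c−a)‖:
  f1: (p7, p10, p6) → 94.1936
  f2: (p14, p2, p9) → 65.7589
  f3: (p13, p7, p6) → 20.8101
  f4: (p11, p2, p7) → 70.5358
  f5: (p12, p11, p9) → 36.2480
  f6: (p4, p14, p2) → 16.7055
  f7: (p4, p2, p7) → 37.7603
  f8: (p4, p13, p7) → 41.9554
  f9: (p4, p14, p6) → 33.7153
  f10: (p4, p13, p6) → 21.7821
  f11: (p15, p2, p9) → 12.9534
  f12: (p15, p11, p9) → 25.1522
  f13: (p15, p11, p2) → 18.0073
  f14: (p3, p7, p10) → 70.0066
  f15: (p3, p11, p7) → 5.5858
  f16: (p3, p12, p10) → 52.8992
  f17: (p3, p12, p11) → 24.1335
  f18: (p8, p12, p10) → 37.2023
  f19: (p8, p10, p6) → 56.9917
  f20: (p8, p14, p6) → 42.9310
  f21: (p8, p14, p9) → 52.2112
  f22: (p8, p12, p9) → 50.7840
Σ area = 888.323

Euler: V−E+F = 13−33+22 = 2.


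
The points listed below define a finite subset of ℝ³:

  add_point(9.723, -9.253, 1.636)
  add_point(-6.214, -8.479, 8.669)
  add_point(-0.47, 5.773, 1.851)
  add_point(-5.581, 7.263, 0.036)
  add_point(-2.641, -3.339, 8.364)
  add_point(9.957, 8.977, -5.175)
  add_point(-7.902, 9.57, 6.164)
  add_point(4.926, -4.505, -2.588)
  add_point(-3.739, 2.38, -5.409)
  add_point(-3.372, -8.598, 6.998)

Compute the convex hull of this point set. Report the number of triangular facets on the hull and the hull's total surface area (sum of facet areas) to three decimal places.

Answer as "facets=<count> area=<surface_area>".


facets=14 area=894.613

Hull vertices (9/10): indices [0, 1, 3, 4, 5, 6, 7, 8, 9].

Area of each hull facet:
  f1: (p1, p8, p6) → 118.6876
  f2: (p4, p5, p6) → 144.3261
  f3: (p4, p0, p5) → 145.6061
  f4: (p4, p1, p6) → 37.0712
  f5: (p4, p1, p0) → 47.1850
  f6: (p3, p5, p6) → 47.4412
  f7: (p3, p8, p6) → 9.3998
  f8: (p3, p8, p5) → 57.1861
  f9: (p7, p0, p5) → 52.3711
  f10: (p7, p8, p5) → 78.5640
  f11: (p9, p1, p8) → 25.7414
  f12: (p9, p7, p8) → 75.6234
  f13: (p9, p1, p0) → 3.3328
  f14: (p9, p7, p0) → 52.0774
Σ area = 894.613

Check V−E+F: 9 − 21 + 14 = 2.


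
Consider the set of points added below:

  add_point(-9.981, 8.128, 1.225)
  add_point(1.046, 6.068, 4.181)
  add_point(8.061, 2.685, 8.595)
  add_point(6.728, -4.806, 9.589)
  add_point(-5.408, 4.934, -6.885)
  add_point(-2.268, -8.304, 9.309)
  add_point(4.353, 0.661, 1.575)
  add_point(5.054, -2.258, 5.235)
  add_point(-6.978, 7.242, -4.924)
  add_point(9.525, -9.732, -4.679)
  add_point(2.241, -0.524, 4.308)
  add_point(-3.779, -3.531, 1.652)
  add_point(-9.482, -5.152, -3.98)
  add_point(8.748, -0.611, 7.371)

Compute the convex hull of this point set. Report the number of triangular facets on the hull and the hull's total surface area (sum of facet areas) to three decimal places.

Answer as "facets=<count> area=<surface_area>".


facets=16 area=1005.918

Hull vertices (10/14): indices [0, 1, 2, 3, 4, 5, 8, 9, 12, 13].

Area of each hull facet:
  f1: (p12, p4, p9) → 108.8686
  f2: (p2, p4, p9) → 170.8631
  f3: (p5, p3, p9) → 74.0919
  f4: (p5, p12, p9) → 133.2956
  f5: (p5, p12, p0) → 109.5847
  f6: (p5, p2, p0) → 140.2045
  f7: (p5, p2, p3) → 31.8293
  f8: (p1, p2, p0) → 18.0525
  f9: (p1, p2, p4) → 35.7191
  f10: (p13, p3, p9) → 38.7026
  f11: (p13, p2, p9) → 14.8549
  f12: (p13, p2, p3) → 7.8548
  f13: (p8, p1, p0) → 39.1364
  f14: (p8, p1, p4) → 20.7579
  f15: (p8, p12, p0) → 43.7304
  f16: (p8, p12, p4) → 18.3716
Σ area = 1005.918

Euler: V−E+F = 10−24+16 = 2.


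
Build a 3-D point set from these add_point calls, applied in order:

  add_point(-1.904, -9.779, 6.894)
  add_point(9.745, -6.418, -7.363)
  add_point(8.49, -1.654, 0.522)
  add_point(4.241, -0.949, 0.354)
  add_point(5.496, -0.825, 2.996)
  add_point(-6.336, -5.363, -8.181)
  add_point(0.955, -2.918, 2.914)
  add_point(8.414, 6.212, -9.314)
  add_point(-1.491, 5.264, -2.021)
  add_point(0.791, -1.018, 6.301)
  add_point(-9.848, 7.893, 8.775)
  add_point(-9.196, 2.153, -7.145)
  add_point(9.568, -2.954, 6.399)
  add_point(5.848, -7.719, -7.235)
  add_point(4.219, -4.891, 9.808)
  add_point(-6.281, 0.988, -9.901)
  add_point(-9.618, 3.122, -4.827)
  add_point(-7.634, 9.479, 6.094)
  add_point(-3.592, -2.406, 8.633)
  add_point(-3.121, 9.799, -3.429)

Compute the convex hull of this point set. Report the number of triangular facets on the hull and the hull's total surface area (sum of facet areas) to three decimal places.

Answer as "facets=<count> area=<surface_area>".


facets=24 area=1308.396

Points on the hull: [0, 1, 5, 7, 10, 11, 12, 13, 14, 15, 16, 17, 18, 19] (14 of 20).

Area of each hull facet:
  f1: (p12, p0, p1) → 94.5006
  f2: (p5, p0, p10) → 153.0883
  f3: (p14, p12, p10) → 58.5960
  f4: (p14, p12, p0) → 22.5337
  f5: (p17, p12, p10) → 39.6004
  f6: (p7, p12, p1) → 90.7749
  f7: (p7, p15, p1) → 97.6776
  f8: (p7, p19, p15) → 74.6292
  f9: (p7, p17, p12) → 180.6187
  f10: (p7, p17, p19) → 46.4523
  f11: (p11, p5, p15) → 13.6865
  f12: (p11, p19, p15) → 21.8119
  f13: (p13, p15, p1) → 25.5897
  f14: (p13, p5, p15) → 40.1653
  f15: (p13, p0, p1) → 28.5302
  f16: (p13, p5, p0) → 93.6429
  f17: (p18, p0, p10) → 17.4899
  f18: (p18, p14, p10) → 33.3114
  f19: (p18, p14, p0) → 28.5571
  f20: (p16, p17, p19) → 48.8255
  f21: (p16, p11, p19) → 11.4828
  f22: (p16, p17, p10) → 23.2939
  f23: (p16, p5, p10) → 54.7609
  f24: (p16, p11, p5) → 8.7759
Σ area = 1308.396

Euler: V−E+F = 14−36+24 = 2.


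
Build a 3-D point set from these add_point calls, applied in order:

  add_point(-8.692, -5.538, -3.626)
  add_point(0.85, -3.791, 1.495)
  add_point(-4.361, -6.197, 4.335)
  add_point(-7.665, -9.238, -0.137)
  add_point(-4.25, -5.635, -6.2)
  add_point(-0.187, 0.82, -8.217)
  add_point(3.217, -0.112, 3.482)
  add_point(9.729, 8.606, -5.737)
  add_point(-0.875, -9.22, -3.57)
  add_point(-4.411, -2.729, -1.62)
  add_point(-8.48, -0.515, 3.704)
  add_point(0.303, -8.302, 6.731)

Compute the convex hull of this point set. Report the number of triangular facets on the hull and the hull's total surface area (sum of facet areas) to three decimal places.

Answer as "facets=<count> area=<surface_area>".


facets=16 area=639.717

10 of the 12 inputs are extreme points: [0, 2, 3, 4, 5, 6, 7, 8, 10, 11].

Facet areas (half cross-product norm):
  f1: (p10, p5, p0) → 51.4141
  f2: (p10, p5, p7) → 88.2242
  f3: (p8, p11, p7) → 108.4845
  f4: (p8, p5, p7) → 61.0081
  f5: (p2, p10, p11) → 11.3670
  f6: (p6, p11, p7) → 27.5610
  f7: (p6, p10, p7) → 72.7878
  f8: (p6, p10, p11) → 50.8662
  f9: (p3, p8, p11) → 37.1616
  f10: (p3, p2, p11) → 14.9430
  f11: (p3, p10, p0) → 22.7744
  f12: (p3, p2, p10) → 22.3235
  f13: (p4, p5, p0) → 16.8059
  f14: (p4, p8, p5) → 20.7510
  f15: (p4, p3, p0) → 13.1647
  f16: (p4, p3, p8) → 20.0796
Σ area = 639.717

Check V−E+F: 10 − 24 + 16 = 2.


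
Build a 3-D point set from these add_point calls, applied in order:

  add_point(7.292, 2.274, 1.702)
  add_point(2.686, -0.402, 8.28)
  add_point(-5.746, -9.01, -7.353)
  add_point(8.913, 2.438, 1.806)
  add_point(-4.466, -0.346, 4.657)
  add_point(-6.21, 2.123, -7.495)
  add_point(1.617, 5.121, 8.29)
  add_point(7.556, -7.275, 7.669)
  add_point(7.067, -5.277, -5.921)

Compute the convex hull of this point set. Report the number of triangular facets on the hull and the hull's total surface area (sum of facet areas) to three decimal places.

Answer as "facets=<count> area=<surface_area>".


Extreme-point indices: [1, 2, 3, 4, 5, 6, 7, 8] — 8 of 9 on the boundary.

Area of each hull facet:
  f1: (p6, p3, p5) → 86.4461
  f2: (p7, p6, p3) → 56.7912
  f3: (p8, p3, p5) → 83.9947
  f4: (p8, p2, p5) → 72.6602
  f5: (p8, p7, p3) → 61.1929
  f6: (p8, p7, p2) → 91.7902
  f7: (p4, p2, p5) → 68.1378
  f8: (p4, p6, p5) → 52.0971
  f9: (p4, p7, p2) → 105.4431
  f10: (p1, p7, p6) → 9.9183
  f11: (p1, p4, p6) → 22.2010
  f12: (p1, p4, p7) → 29.5631
Σ area = 740.236

Euler: V−E+F = 8−18+12 = 2.

facets=12 area=740.236


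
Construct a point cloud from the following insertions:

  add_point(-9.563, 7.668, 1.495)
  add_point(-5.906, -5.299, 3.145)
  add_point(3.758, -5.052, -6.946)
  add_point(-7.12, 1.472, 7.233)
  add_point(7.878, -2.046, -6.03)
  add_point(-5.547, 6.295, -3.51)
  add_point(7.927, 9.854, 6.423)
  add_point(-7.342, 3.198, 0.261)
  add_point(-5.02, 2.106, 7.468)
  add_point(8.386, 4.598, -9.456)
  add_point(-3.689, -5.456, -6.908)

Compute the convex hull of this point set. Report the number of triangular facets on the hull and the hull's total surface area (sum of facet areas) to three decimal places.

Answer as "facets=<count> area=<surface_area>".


10 of the 11 inputs are extreme points: [0, 1, 2, 3, 4, 5, 6, 8, 9, 10].

Area of each hull facet:
  f1: (p1, p10, p0) → 69.8003
  f2: (p5, p10, p0) → 35.1559
  f3: (p5, p10, p9) → 88.3329
  f4: (p5, p6, p0) → 56.1519
  f5: (p5, p6, p9) → 115.1259
  f6: (p3, p6, p0) → 75.1422
  f7: (p3, p1, p0) → 33.4962
  f8: (p4, p6, p9) → 61.9050
  f9: (p4, p1, p6) → 140.4281
  f10: (p8, p1, p6) → 56.7002
  f11: (p8, p3, p6) → 4.9648
  f12: (p8, p3, p1) → 8.7227
  f13: (p2, p1, p10) → 37.4597
  f14: (p2, p4, p1) → 32.6443
  f15: (p2, p10, p9) → 36.2022
  f16: (p2, p4, p9) → 16.9490
Σ area = 869.181

Euler: V−E+F = 10−24+16 = 2.

facets=16 area=869.181


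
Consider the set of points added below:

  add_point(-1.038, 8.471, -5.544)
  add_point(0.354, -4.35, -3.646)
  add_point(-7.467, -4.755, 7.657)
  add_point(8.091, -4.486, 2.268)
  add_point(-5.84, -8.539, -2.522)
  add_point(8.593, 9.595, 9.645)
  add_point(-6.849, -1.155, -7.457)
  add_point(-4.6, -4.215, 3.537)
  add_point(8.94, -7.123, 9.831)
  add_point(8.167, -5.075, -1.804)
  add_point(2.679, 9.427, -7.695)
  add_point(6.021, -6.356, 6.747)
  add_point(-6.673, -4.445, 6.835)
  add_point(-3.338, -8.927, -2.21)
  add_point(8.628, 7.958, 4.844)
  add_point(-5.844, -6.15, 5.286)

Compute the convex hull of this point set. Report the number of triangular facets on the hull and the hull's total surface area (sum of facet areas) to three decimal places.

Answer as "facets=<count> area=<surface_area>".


Hull vertices (11/16): indices [0, 2, 4, 5, 6, 8, 9, 10, 13, 14, 15].

Per-facet area ½‖(b−a)×(c−a)‖:
  f1: (p5, p8, p2) → 137.9135
  f2: (p0, p5, p2) → 166.9621
  f3: (p0, p10, p5) → 39.5853
  f4: (p14, p5, p8) → 40.2925
  f5: (p14, p10, p5) → 20.5879
  f6: (p15, p8, p2) → 23.6523
  f7: (p15, p13, p8) → 64.8523
  f8: (p9, p13, p8) → 71.8035
  f9: (p9, p14, p8) → 82.8106
  f10: (p9, p14, p10) → 96.5024
  f11: (p6, p0, p10) → 21.2478
  f12: (p6, p9, p10) → 106.3958
  f13: (p6, p9, p13) → 60.4504
  f14: (p6, p0, p2) → 88.5505
  f15: (p4, p6, p2) → 47.9771
  f16: (p4, p6, p13) → 10.8621
  f17: (p4, p15, p2) → 7.1181
  f18: (p4, p15, p13) → 10.3881
Σ area = 1097.952

Euler: V−E+F = 11−27+18 = 2.

facets=18 area=1097.952


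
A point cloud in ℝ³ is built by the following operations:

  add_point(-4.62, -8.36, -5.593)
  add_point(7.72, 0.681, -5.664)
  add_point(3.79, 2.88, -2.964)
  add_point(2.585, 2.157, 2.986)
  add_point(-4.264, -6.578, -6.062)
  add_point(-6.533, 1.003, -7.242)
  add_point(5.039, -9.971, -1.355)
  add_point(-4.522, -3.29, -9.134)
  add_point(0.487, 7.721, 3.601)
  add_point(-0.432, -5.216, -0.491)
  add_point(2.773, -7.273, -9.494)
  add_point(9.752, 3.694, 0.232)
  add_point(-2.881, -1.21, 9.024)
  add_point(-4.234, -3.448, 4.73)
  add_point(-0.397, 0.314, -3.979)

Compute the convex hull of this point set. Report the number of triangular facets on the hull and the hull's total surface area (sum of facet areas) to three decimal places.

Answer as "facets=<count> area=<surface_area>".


facets=16 area=762.256

10 of the 15 inputs are extreme points: [0, 1, 5, 6, 7, 8, 10, 11, 12, 13].

Per-facet area ½‖(b−a)×(c−a)‖:
  f1: (p12, p6, p11) → 103.0786
  f2: (p8, p12, p5) → 78.9463
  f3: (p8, p12, p11) → 58.0620
  f4: (p0, p10, p6) → 36.2890
  f5: (p1, p6, p11) → 40.4076
  f6: (p1, p10, p6) → 43.6388
  f7: (p1, p8, p11) → 36.2859
  f8: (p1, p8, p5) → 87.1607
  f9: (p13, p12, p6) → 29.1159
  f10: (p13, p0, p6) → 57.7305
  f11: (p13, p12, p5) → 23.8332
  f12: (p13, p0, p5) → 53.6376
  f13: (p7, p0, p5) → 13.9244
  f14: (p7, p0, p10) → 24.0632
  f15: (p7, p1, p5) → 34.0151
  f16: (p7, p1, p10) → 42.0671
Σ area = 762.256

Check V−E+F: 10 − 24 + 16 = 2.


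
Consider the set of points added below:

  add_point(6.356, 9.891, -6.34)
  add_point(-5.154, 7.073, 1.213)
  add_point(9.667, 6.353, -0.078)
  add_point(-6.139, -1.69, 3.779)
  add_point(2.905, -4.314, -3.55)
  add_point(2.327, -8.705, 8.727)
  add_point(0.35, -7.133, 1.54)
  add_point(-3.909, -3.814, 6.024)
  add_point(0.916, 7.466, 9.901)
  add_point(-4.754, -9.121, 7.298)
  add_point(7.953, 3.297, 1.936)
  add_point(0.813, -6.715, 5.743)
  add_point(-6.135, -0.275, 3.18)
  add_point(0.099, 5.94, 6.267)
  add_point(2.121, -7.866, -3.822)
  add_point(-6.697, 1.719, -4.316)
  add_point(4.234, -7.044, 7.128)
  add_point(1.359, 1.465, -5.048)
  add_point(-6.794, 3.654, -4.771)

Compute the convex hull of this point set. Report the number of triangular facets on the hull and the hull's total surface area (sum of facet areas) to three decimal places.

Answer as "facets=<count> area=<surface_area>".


facets=22 area=918.801

Hull vertices (13/19): indices [0, 1, 2, 3, 5, 8, 9, 12, 14, 15, 16, 17, 18].

Triangle areas on the boundary:
  f1: (p0, p14, p2) → 65.4224
  f2: (p0, p1, p18) → 49.0715
  f3: (p0, p8, p2) → 50.6135
  f4: (p0, p1, p8) → 74.4695
  f5: (p15, p14, p18) → 8.4792
  f6: (p15, p14, p9) → 82.8321
  f7: (p3, p8, p9) → 51.3453
  f8: (p3, p15, p18) → 7.0713
  f9: (p3, p15, p9) → 24.5205
  f10: (p5, p14, p9) → 44.5009
  f11: (p5, p8, p9) → 58.8748
  f12: (p17, p14, p18) → 37.6445
  f13: (p17, p0, p18) → 40.1628
  f14: (p17, p0, p14) → 26.7749
  f15: (p12, p1, p8) → 40.4618
  f16: (p12, p3, p8) → 8.9041
  f17: (p12, p1, p18) → 26.1171
  f18: (p12, p3, p18) → 4.4789
  f19: (p16, p14, p2) → 85.7965
  f20: (p16, p5, p14) → 15.5939
  f21: (p16, p8, p2) → 94.0194
  f22: (p16, p5, p8) → 21.6465
Σ area = 918.801

Euler characteristic 13−33+22 = 2 ✓


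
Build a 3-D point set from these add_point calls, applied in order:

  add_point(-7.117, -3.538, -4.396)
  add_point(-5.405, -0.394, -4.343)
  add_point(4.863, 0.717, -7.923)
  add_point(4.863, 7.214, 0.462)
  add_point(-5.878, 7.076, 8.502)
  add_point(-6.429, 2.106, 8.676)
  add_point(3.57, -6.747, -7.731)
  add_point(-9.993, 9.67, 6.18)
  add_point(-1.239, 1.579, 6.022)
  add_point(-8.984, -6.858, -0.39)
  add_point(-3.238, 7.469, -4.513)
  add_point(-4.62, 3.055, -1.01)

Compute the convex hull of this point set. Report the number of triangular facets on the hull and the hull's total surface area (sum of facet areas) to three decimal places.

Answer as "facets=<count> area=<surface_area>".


facets=16 area=757.341

Extreme-point indices: [0, 2, 3, 4, 5, 6, 7, 8, 9, 10] — 10 of 12 on the boundary.

Area of each hull facet:
  f1: (p5, p9, p7) → 53.7898
  f2: (p10, p3, p7) → 61.0365
  f3: (p10, p3, p2) → 46.2919
  f4: (p6, p3, p2) → 32.6450
  f5: (p4, p5, p7) → 12.3057
  f6: (p4, p3, p7) → 33.9002
  f7: (p0, p6, p9) → 30.1287
  f8: (p0, p9, p7) → 47.3971
  f9: (p0, p10, p7) → 74.8995
  f10: (p0, p10, p2) → 61.0883
  f11: (p0, p6, p2) → 43.8687
  f12: (p8, p6, p3) → 78.5224
  f13: (p8, p4, p5) → 14.6384
  f14: (p8, p4, p3) → 37.6145
  f15: (p8, p5, p9) → 37.2526
  f16: (p8, p6, p9) → 91.9615
Σ area = 757.341

Check V−E+F: 10 − 24 + 16 = 2.


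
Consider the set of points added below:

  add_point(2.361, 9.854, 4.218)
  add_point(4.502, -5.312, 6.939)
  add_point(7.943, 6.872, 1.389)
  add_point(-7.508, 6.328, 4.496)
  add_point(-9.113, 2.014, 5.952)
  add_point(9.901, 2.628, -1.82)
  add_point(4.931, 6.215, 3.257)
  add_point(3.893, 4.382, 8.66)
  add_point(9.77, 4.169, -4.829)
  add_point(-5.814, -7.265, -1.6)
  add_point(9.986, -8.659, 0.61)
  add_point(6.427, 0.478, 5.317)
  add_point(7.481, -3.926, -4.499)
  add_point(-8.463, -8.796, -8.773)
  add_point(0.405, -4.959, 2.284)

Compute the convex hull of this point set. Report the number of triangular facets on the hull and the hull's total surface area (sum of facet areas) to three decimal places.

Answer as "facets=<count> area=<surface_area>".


facets=22 area=1004.346

Points on the hull: [0, 1, 2, 3, 4, 5, 7, 8, 9, 10, 11, 12, 13] (13 of 15).

Facet areas (half cross-product norm):
  f1: (p9, p13, p4) → 38.1102
  f2: (p9, p13, p10) → 55.9202
  f3: (p3, p13, p4) → 42.4368
  f4: (p3, p7, p4) → 29.6103
  f5: (p3, p7, p0) → 37.7102
  f6: (p3, p8, p0) → 62.2311
  f7: (p3, p8, p13) → 186.2255
  f8: (p12, p13, p10) → 60.6740
  f9: (p12, p8, p10) → 26.0212
  f10: (p12, p8, p13) → 62.1331
  f11: (p1, p7, p4) → 65.8241
  f12: (p1, p7, p10) → 37.8662
  f13: (p1, p9, p4) → 80.3868
  f14: (p1, p9, p10) → 60.9917
  f15: (p11, p7, p10) → 7.6454
  f16: (p2, p8, p0) → 16.4641
  f17: (p2, p7, p0) → 24.2306
  f18: (p2, p11, p7) → 21.5687
  f19: (p2, p11, p10) → 37.8854
  f20: (p5, p8, p10) → 15.1240
  f21: (p5, p2, p10) → 25.8032
  f22: (p5, p2, p8) → 9.4833
Σ area = 1004.346

Euler: V−E+F = 13−33+22 = 2.


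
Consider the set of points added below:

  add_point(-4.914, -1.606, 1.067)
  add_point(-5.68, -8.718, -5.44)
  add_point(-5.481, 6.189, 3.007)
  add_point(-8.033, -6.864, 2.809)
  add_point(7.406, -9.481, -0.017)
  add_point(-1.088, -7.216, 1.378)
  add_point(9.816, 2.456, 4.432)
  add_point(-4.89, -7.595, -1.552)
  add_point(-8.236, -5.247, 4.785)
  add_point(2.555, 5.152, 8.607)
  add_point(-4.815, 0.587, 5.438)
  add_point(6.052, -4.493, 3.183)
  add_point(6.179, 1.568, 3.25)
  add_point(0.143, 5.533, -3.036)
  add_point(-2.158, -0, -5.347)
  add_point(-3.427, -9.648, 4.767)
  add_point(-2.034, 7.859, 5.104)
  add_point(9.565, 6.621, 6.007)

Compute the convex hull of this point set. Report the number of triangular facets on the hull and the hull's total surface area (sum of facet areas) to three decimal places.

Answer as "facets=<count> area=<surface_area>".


Extreme-point indices: [1, 2, 3, 4, 6, 8, 9, 10, 11, 13, 14, 15, 16, 17] — 14 of 18 on the boundary.

Area of each hull facet:
  f1: (p2, p16, p8) → 22.8060
  f2: (p3, p2, p8) → 13.4221
  f3: (p3, p2, p1) → 57.5199
  f4: (p10, p16, p8) → 5.6675
  f5: (p10, p9, p8) → 16.0192
  f6: (p10, p9, p16) → 24.5130
  f7: (p17, p9, p6) → 16.9908
  f8: (p17, p9, p16) → 22.3399
  f9: (p15, p9, p8) → 50.3188
  f10: (p15, p3, p8) → 7.2925
  f11: (p15, p4, p1) → 60.9154
  f12: (p15, p3, p1) → 25.1307
  f13: (p13, p17, p6) → 28.0476
  f14: (p13, p2, p16) → 17.8611
  f15: (p13, p17, p16) → 50.0686
  f16: (p13, p4, p6) → 81.0894
  f17: (p11, p9, p6) → 35.1596
  f18: (p11, p15, p9) → 63.1542
  f19: (p11, p4, p6) → 17.6013
  f20: (p11, p15, p4) → 32.9167
  f21: (p14, p2, p1) → 46.5888
  f22: (p14, p13, p2) → 26.4911
  f23: (p14, p4, p1) → 63.6340
  f24: (p14, p13, p4) → 45.6179
Σ area = 831.166

Check V−E+F: 14 − 36 + 24 = 2.

facets=24 area=831.166
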